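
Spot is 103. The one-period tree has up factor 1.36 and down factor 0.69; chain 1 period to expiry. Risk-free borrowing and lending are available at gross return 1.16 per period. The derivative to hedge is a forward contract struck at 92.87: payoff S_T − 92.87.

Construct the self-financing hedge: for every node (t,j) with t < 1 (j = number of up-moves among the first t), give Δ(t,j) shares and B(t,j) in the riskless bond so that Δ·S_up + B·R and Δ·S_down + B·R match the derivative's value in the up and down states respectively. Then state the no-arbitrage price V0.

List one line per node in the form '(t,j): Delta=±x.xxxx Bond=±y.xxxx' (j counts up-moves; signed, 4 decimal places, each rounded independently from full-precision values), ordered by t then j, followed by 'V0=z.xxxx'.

(0,0): Delta=1.0000 Bond=-80.0603
V0=22.9397

Under the risk-neutral measure, an up-move has probability p* = (R−d)/(u−d) = 0.7015 and values discount at R = 1.16.
At expiry t=1: V(1,0)=-21.8000, V(1,1)=47.2100
Node (0,0) S=103.0000: V=(p*·47.2100+(1−p*)·-21.8000)/1.16=22.9397; Δ=(47.2100−-21.8000)/(140.0800−71.0700)=1.0000; B=V−Δ·S=-80.0603
Self-financing check: at every node Δ·S+B equals the discounted successor values.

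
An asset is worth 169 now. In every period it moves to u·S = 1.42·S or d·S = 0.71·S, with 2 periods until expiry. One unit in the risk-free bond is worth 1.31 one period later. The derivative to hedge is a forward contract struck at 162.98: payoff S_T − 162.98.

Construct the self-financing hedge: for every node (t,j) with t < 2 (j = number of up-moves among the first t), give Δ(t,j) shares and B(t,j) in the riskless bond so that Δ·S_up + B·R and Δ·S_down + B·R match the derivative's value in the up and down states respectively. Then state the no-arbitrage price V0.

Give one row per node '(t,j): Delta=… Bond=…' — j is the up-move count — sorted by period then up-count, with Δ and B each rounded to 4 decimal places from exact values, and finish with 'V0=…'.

Since d<R<u, set p* = (R−d)/(u−d) = 0.8451; price each node as the discounted p*-expectation of its children.
Terminal values V(2,·): V(2,0)=-77.7871, V(2,1)=7.4058, V(2,2)=177.7916
Node (1,0) S=119.9900: V=(p*·7.4058+(1−p*)·-77.7871)/1.31=-4.4222; Δ=(7.4058−-77.7871)/(170.3858−85.1929)=1.0000; B=V−Δ·S=-124.4122
Node (1,1) S=239.9800: V=(p*·177.7916+(1−p*)·7.4058)/1.31=115.5678; Δ=(177.7916−7.4058)/(340.7716−170.3858)=1.0000; B=V−Δ·S=-124.4122
Node (0,0) S=169.0000: V=(p*·115.5678+(1−p*)·-4.4222)/1.31=74.0288; Δ=(115.5678−-4.4222)/(239.9800−119.9900)=1.0000; B=V−Δ·S=-94.9712
Each (Δ,B) replicates both successor values, so the strategy is self-financing and V0 is arbitrage-free.

(0,0): Delta=1.0000 Bond=-94.9712
(1,0): Delta=1.0000 Bond=-124.4122
(1,1): Delta=1.0000 Bond=-124.4122
V0=74.0288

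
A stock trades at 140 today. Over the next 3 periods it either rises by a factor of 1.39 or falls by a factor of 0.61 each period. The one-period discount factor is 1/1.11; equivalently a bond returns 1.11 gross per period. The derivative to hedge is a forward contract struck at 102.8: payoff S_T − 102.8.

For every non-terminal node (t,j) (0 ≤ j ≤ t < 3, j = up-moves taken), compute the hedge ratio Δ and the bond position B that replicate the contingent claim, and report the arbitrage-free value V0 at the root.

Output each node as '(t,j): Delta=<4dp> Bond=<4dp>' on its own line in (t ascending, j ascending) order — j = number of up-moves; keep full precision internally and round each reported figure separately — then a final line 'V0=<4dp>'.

The replicating-portfolio and risk-neutral prices coincide; use p* = (1.11−0.61)/(1.39−0.61) = 0.6410 for the latter.
At expiry t=3: V(3,0)=-71.0227, V(3,1)=-30.3893, V(3,2)=62.2013, V(3,3)=273.1867
Node (2,0) S=52.0940: V=(p*·-30.3893+(1−p*)·-71.0227)/1.11=-40.5186; Δ=(-30.3893−-71.0227)/(72.4107−31.7773)=1.0000; B=V−Δ·S=-92.6126
Node (2,1) S=118.7060: V=(p*·62.2013+(1−p*)·-30.3893)/1.11=26.0934; Δ=(62.2013−-30.3893)/(165.0013−72.4107)=1.0000; B=V−Δ·S=-92.6126
Node (2,2) S=270.4940: V=(p*·273.1867+(1−p*)·62.2013)/1.11=177.8814; Δ=(273.1867−62.2013)/(375.9867−165.0013)=1.0000; B=V−Δ·S=-92.6126
Node (1,0) S=85.4000: V=(p*·26.0934+(1−p*)·-40.5186)/1.11=1.9652; Δ=(26.0934−-40.5186)/(118.7060−52.0940)=1.0000; B=V−Δ·S=-83.4348
Node (1,1) S=194.6000: V=(p*·177.8814+(1−p*)·26.0934)/1.11=111.1652; Δ=(177.8814−26.0934)/(270.4940−118.7060)=1.0000; B=V−Δ·S=-83.4348
Node (0,0) S=140.0000: V=(p*·111.1652+(1−p*)·1.9652)/1.11=64.8335; Δ=(111.1652−1.9652)/(194.6000−85.4000)=1.0000; B=V−Δ·S=-75.1665
The time-0 hedge costs 64.8335, which is the no-arbitrage price.

(0,0): Delta=1.0000 Bond=-75.1665
(1,0): Delta=1.0000 Bond=-83.4348
(1,1): Delta=1.0000 Bond=-83.4348
(2,0): Delta=1.0000 Bond=-92.6126
(2,1): Delta=1.0000 Bond=-92.6126
(2,2): Delta=1.0000 Bond=-92.6126
V0=64.8335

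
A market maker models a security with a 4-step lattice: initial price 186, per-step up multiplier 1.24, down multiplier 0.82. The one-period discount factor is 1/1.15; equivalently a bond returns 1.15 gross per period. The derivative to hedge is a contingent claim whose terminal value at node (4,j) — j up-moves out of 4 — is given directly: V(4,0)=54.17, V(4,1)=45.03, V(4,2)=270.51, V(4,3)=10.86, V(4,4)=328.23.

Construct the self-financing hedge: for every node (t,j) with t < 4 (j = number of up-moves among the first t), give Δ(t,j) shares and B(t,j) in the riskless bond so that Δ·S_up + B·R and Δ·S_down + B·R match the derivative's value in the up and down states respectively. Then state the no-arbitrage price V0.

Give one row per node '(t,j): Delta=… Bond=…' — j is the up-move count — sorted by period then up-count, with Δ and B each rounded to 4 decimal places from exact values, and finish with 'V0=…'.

(0,0): Delta=0.6330 Bond=-16.4730
(1,0): Delta=-1.0008 Bond=230.2526
(1,1): Delta=0.9277 Bond=-86.9067
(2,0): Delta=2.9004 Bond=-223.1206
(2,1): Delta=-1.7044 Bond=397.8571
(2,2): Delta=1.4024 Bond=-235.7063
(3,0): Delta=-0.2122 Bond=62.6215
(3,1): Delta=3.4618 Bond=-343.6460
(3,2): Delta=-2.6361 Bond=676.0398
(3,3): Delta=2.1308 Bond=-529.3627
V0=101.2723

No-arbitrage ⇒ martingale measure with p* = (R−d)/(u−d) = 0.7857.
Terminal payoffs: V(4,0)=54.1700, V(4,1)=45.0300, V(4,2)=270.5100, V(4,3)=10.8600, V(4,4)=328.2300
Node (3,0) S=102.5544: V=(p*·45.0300+(1−p*)·54.1700)/1.15=40.8596; Δ=(45.0300−54.1700)/(127.1675−84.0946)=-0.2122; B=V−Δ·S=62.6215
Node (3,1) S=155.0823: V=(p*·270.5100+(1−p*)·45.0300)/1.15=193.2112; Δ=(270.5100−45.0300)/(192.3021−127.1675)=3.4618; B=V−Δ·S=-343.6460
Node (3,2) S=234.5148: V=(p*·10.8600+(1−p*)·270.5100)/1.15=57.8255; Δ=(10.8600−270.5100)/(290.7983−192.3021)=-2.6361; B=V−Δ·S=676.0398
Node (3,3) S=354.6321: V=(p*·328.2300+(1−p*)·10.8600)/1.15=226.2801; Δ=(328.2300−10.8600)/(439.7438−290.7983)=2.1308; B=V−Δ·S=-529.3627
Node (2,0) S=125.0664: V=(p*·193.2112+(1−p*)·40.8596)/1.15=139.6212; Δ=(193.2112−40.8596)/(155.0823−102.5544)=2.9004; B=V−Δ·S=-223.1206
Node (2,1) S=189.1248: V=(p*·57.8255+(1−p*)·193.2112)/1.15=75.5102; Δ=(57.8255−193.2112)/(234.5148−155.0823)=-1.7044; B=V−Δ·S=397.8571
Node (2,2) S=285.9936: V=(p*·226.2801+(1−p*)·57.8255)/1.15=165.3763; Δ=(226.2801−57.8255)/(354.6321−234.5148)=1.4024; B=V−Δ·S=-235.7063
Node (1,0) S=152.5200: V=(p*·75.5102+(1−p*)·139.6212)/1.15=77.6072; Δ=(75.5102−139.6212)/(189.1248−125.0664)=-1.0008; B=V−Δ·S=230.2526
Node (1,1) S=230.6400: V=(p*·165.3763+(1−p*)·75.5102)/1.15=127.0602; Δ=(165.3763−75.5102)/(285.9936−189.1248)=0.9277; B=V−Δ·S=-86.9067
Node (0,0) S=186.0000: V=(p*·127.0602+(1−p*)·77.6072)/1.15=101.2723; Δ=(127.0602−77.6072)/(230.6400−152.5200)=0.6330; B=V−Δ·S=-16.4730
Root portfolio cost Δ·186+B reproduces V0=101.2723.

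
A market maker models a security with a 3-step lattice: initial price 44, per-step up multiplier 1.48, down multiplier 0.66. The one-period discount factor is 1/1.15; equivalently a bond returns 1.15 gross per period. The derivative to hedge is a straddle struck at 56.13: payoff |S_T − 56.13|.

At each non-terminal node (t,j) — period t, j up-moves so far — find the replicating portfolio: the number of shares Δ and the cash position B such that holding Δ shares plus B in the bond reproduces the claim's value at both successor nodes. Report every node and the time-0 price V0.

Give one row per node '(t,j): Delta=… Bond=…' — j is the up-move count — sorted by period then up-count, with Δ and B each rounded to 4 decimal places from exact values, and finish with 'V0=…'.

(0,0): Delta=0.3336 Bond=6.7419
(1,0): Delta=-0.6736 Bond=37.0023
(1,1): Delta=0.6361 Bond=-11.9451
(2,0): Delta=-1.0000 Bond=48.8087
(2,1): Delta=-0.5756 Bond=38.3394
(2,2): Delta=1.0000 Bond=-48.8087
V0=21.4206

Risk-neutral probability p* = (R−d)/(u−d) = (1.15−0.66)/(1.48−0.66) = 0.5976.
Payoff layer (t=3): V(3,0)=43.4802, V(3,1)=27.7637, V(3,2)=7.4792, V(3,3)=86.5088
(2,0): S=19.1664. Δ = (V_up−V_dn)/(S_up−S_dn) = (27.7637−43.4802)/(28.3663−12.6498) = -1.0000. V = [p*·27.7637 + (1−p*)·43.4802]/1.15 = 29.6423. B = V − Δ·S = 48.8087.
(2,1): S=42.9792. Δ = (V_up−V_dn)/(S_up−S_dn) = (7.4792−27.7637)/(63.6092−28.3663) = -0.5756. V = [p*·7.4792 + (1−p*)·27.7637]/1.15 = 13.6022. B = V − Δ·S = 38.3394.
(2,2): S=96.3776. Δ = (V_up−V_dn)/(S_up−S_dn) = (86.5088−7.4792)/(142.6388−63.6092) = 1.0000. V = [p*·86.5088 + (1−p*)·7.4792]/1.15 = 47.5689. B = V − Δ·S = -48.8087.
(1,0): S=29.0400. Δ = (V_up−V_dn)/(S_up−S_dn) = (13.6022−29.6423)/(42.9792−19.1664) = -0.6736. V = [p*·13.6022 + (1−p*)·29.6423]/1.15 = 17.4412. B = V − Δ·S = 37.0023.
(1,1): S=65.1200. Δ = (V_up−V_dn)/(S_up−S_dn) = (47.5689−13.6022)/(96.3776−42.9792) = 0.6361. V = [p*·47.5689 + (1−p*)·13.6022]/1.15 = 29.4777. B = V − Δ·S = -11.9451.
(0,0): S=44.0000. Δ = (V_up−V_dn)/(S_up−S_dn) = (29.4777−17.4412)/(65.1200−29.0400) = 0.3336. V = [p*·29.4777 + (1−p*)·17.4412]/1.15 = 21.4206. B = V − Δ·S = 6.7419.
Check: Δ(0,0)·S0 + B(0,0) = 21.4206 = V0.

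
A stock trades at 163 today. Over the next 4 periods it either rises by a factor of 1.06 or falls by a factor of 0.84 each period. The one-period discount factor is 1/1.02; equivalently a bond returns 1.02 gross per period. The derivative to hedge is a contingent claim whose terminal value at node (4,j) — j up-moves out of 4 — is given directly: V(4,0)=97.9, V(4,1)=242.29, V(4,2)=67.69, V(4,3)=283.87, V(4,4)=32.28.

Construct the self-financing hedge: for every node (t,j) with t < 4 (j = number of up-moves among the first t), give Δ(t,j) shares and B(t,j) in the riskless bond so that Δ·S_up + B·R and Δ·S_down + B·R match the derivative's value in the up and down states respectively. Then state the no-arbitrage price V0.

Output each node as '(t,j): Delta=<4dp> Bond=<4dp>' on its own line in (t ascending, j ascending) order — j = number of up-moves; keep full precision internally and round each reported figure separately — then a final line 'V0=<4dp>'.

(0,0): Delta=-1.8963 Bond=439.7221
(1,0): Delta=3.1124 Bond=-237.2730
(1,1): Delta=-2.7783 Bond=600.9142
(2,0): Delta=-4.5179 Bond=635.5673
(2,1): Delta=4.4561 Bond=-437.0375
(2,2): Delta=-4.0523 Bond=846.2591
(3,0): Delta=6.7934 Bond=-444.5169
(3,1): Delta=-6.5098 Bond=891.1221
(3,2): Delta=6.3873 Bond=-742.8672
(3,3): Delta=-5.8907 Bond=1220.0847
V0=130.6328

Under the risk-neutral measure, an up-move has probability p* = (R−d)/(u−d) = 0.8182 and values discount at R = 1.02.
Terminal payoffs: V(4,0)=97.9000, V(4,1)=242.2900, V(4,2)=67.6900, V(4,3)=283.8700, V(4,4)=32.2800
  t=3,j=0: stock 96.6108 → up 102.4074 (V=242.2900), down 81.1530 (V=97.9000). Price 211.8012; hedge Δ=6.7934, bond B=-444.5169.
  t=3,j=1: stock 121.9136 → up 129.2284 (V=67.6900), down 102.4074 (V=242.2900). Price 97.4857; hedge Δ=-6.5098, bond B=891.1221.
  t=3,j=2: stock 153.8433 → up 163.0739 (V=283.8700), down 129.2284 (V=67.6900). Price 239.7692; hedge Δ=6.3873, bond B=-742.8672.
  t=3,j=3: stock 194.1356 → up 205.7837 (V=32.2800), down 163.0739 (V=283.8700). Price 76.4938; hedge Δ=-5.8907, bond B=1220.0847.
  t=2,j=0: stock 115.0128 → up 121.9136 (V=97.4857), down 96.6108 (V=211.8012). Price 115.9514; hedge Δ=-4.5179, bond B=635.5673.
  t=2,j=1: stock 145.1352 → up 153.8433 (V=239.7692), down 121.9136 (V=97.4857). Price 209.7053; hedge Δ=4.4561, bond B=-437.0375.
  t=2,j=2: stock 183.1468 → up 194.1356 (V=76.4938), down 153.8433 (V=239.7692). Price 104.0982; hedge Δ=-4.0523, bond B=846.2591.
  t=1,j=0: stock 136.9200 → up 145.1352 (V=209.7053), down 115.0128 (V=115.9514). Price 188.8815; hedge Δ=3.1124, bond B=-237.2730.
  t=1,j=1: stock 172.7800 → up 183.1468 (V=104.0982), down 145.1352 (V=209.7053). Price 120.8819; hedge Δ=-2.7783, bond B=600.9142.
  t=0,j=0: stock 163.0000 → up 172.7800 (V=120.8819), down 136.9200 (V=188.8815). Price 130.6328; hedge Δ=-1.8963, bond B=439.7221.
Root portfolio cost Δ·163+B reproduces V0=130.6328.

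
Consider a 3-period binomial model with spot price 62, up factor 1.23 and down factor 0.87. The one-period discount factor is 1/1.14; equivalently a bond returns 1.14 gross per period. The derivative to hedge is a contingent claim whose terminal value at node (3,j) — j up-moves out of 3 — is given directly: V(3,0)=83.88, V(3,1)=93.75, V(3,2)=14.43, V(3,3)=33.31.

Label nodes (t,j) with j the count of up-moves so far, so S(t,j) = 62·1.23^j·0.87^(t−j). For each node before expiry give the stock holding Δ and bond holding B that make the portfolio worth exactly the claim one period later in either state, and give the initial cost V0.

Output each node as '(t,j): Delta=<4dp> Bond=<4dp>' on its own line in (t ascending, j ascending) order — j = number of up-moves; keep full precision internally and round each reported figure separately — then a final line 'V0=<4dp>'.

(0,0): Delta=-0.6381 Bond=62.9368
(1,0): Delta=-2.5759 Bond=176.2749
(1,1): Delta=-0.1812 Bond=36.9056
(2,0): Delta=0.5842 Bond=52.6557
(2,1): Delta=-3.3210 Bond=250.3860
(2,2): Delta=0.5591 Bond=-27.3655
V0=23.3773

No-arbitrage ⇒ martingale measure with p* = (R−d)/(u−d) = 0.7500.
Payoff layer (t=3): V(3,0)=83.8800, V(3,1)=93.7500, V(3,2)=14.4300, V(3,3)=33.3100
  t=2,j=0: stock 46.9278 → up 57.7212 (V=93.7500), down 40.8272 (V=83.8800). Price 80.0724; hedge Δ=0.5842, bond B=52.6557.
  t=2,j=1: stock 66.3462 → up 81.6058 (V=14.4300), down 57.7212 (V=93.7500). Price 30.0526; hedge Δ=-3.3210, bond B=250.3860.
  t=2,j=2: stock 93.7998 → up 115.3738 (V=33.3100), down 81.6058 (V=14.4300). Price 25.0789; hedge Δ=0.5591, bond B=-27.3655.
  t=1,j=0: stock 53.9400 → up 66.3462 (V=30.0526), down 46.9278 (V=80.0724). Price 37.3312; hedge Δ=-2.5759, bond B=176.2749.
  t=1,j=1: stock 76.2600 → up 93.7998 (V=25.0789), down 66.3462 (V=30.0526). Price 23.0898; hedge Δ=-0.1812, bond B=36.9056.
  t=0,j=0: stock 62.0000 → up 76.2600 (V=23.0898), down 53.9400 (V=37.3312). Price 23.3773; hedge Δ=-0.6381, bond B=62.9368.
Each (Δ,B) replicates both successor values, so the strategy is self-financing and V0 is arbitrage-free.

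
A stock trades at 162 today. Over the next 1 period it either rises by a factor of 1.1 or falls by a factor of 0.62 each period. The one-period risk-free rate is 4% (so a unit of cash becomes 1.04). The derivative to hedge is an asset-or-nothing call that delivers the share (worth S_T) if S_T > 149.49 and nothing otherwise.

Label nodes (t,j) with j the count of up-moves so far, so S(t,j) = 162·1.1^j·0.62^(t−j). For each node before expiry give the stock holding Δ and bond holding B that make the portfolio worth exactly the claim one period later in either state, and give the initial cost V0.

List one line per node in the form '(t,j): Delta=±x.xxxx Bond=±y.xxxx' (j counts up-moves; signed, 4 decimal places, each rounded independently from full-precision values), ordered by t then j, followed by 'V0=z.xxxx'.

(0,0): Delta=2.2917 Bond=-221.3221
V0=149.9279

Since d<R<u, set p* = (R−d)/(u−d) = 0.8750; price each node as the discounted p*-expectation of its children.
Terminal values V(1,·): V(1,0)=0.0000, V(1,1)=178.2000
  t=0,j=0: stock 162.0000 → up 178.2000 (V=178.2000), down 100.4400 (V=0.0000). Price 149.9279; hedge Δ=2.2917, bond B=-221.3221.
Each (Δ,B) replicates both successor values, so the strategy is self-financing and V0 is arbitrage-free.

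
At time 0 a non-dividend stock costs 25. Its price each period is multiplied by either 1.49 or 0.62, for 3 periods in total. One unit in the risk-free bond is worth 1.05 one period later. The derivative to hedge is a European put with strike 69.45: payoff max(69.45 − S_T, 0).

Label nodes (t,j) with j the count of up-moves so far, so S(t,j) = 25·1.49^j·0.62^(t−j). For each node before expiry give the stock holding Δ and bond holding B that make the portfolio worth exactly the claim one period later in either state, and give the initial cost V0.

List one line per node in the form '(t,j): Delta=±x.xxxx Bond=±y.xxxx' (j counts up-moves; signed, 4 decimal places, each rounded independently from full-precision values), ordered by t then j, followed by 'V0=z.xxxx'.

Risk-neutral probability p* = (R−d)/(u−d) = (1.05−0.62)/(1.49−0.62) = 0.4943.
At expiry t=3: V(3,0)=63.4918, V(3,1)=55.1311, V(3,2)=35.0385, V(3,3)=0.0000
Node (2,0) S=9.6100: V=(p*·55.1311+(1−p*)·63.4918)/1.05=56.5329; Δ=(55.1311−63.4918)/(14.3189−5.9582)=-1.0000; B=V−Δ·S=66.1429
Node (2,1) S=23.0950: V=(p*·35.0385+(1−p*)·55.1311)/1.05=43.0479; Δ=(35.0385−55.1311)/(34.4115−14.3189)=-1.0000; B=V−Δ·S=66.1429
Node (2,2) S=55.5025: V=(p*·0.0000+(1−p*)·35.0385)/1.05=16.8768; Δ=(0.0000−35.0385)/(82.6987−34.4115)=-0.7256; B=V−Δ·S=57.1508
Node (1,0) S=15.5000: V=(p*·43.0479+(1−p*)·56.5329)/1.05=47.4932; Δ=(43.0479−56.5329)/(23.0950−9.6100)=-1.0000; B=V−Δ·S=62.9932
Node (1,1) S=37.2500: V=(p*·16.8768+(1−p*)·43.0479)/1.05=28.6788; Δ=(16.8768−43.0479)/(55.5025−23.0950)=-0.8076; B=V−Δ·S=58.7605
Node (0,0) S=25.0000: V=(p*·28.6788+(1−p*)·47.4932)/1.05=36.3753; Δ=(28.6788−47.4932)/(37.2500−15.5000)=-0.8650; B=V−Δ·S=58.0011
Check: Δ(0,0)·S0 + B(0,0) = 36.3753 = V0.

(0,0): Delta=-0.8650 Bond=58.0011
(1,0): Delta=-1.0000 Bond=62.9932
(1,1): Delta=-0.8076 Bond=58.7605
(2,0): Delta=-1.0000 Bond=66.1429
(2,1): Delta=-1.0000 Bond=66.1429
(2,2): Delta=-0.7256 Bond=57.1508
V0=36.3753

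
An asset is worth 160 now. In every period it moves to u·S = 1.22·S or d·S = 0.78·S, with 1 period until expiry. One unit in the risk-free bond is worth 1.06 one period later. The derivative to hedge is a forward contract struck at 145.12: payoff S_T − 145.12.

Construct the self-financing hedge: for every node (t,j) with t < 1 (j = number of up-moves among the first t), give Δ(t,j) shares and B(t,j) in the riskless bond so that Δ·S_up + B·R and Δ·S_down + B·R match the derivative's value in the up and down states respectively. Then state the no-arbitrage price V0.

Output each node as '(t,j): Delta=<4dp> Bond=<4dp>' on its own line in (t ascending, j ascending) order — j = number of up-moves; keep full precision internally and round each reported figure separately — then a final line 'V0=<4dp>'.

(0,0): Delta=1.0000 Bond=-136.9057
V0=23.0943

No-arbitrage ⇒ martingale measure with p* = (R−d)/(u−d) = 0.6364.
Terminal values V(1,·): V(1,0)=-20.3200, V(1,1)=50.0800
  t=0,j=0: stock 160.0000 → up 195.2000 (V=50.0800), down 124.8000 (V=-20.3200). Price 23.0943; hedge Δ=1.0000, bond B=-136.9057.
Self-financing check: at every node Δ·S+B equals the discounted successor values.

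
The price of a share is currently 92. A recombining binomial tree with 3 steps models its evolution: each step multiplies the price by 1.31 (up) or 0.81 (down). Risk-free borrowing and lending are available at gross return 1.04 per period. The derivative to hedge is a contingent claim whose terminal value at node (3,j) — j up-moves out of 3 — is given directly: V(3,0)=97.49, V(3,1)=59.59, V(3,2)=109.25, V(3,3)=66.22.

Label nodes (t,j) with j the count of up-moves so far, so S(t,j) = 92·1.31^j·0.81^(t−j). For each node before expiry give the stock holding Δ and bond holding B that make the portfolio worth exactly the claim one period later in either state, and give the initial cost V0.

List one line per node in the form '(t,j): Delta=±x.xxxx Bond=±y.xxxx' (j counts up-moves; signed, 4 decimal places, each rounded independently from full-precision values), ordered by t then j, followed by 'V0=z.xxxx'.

(0,0): Delta=0.0907 Bond=65.6404
(1,0): Delta=0.0614 Bond=70.4551
(1,1): Delta=0.1121 Bond=65.6962
(2,0): Delta=-1.2558 Bond=152.7769
(2,1): Delta=1.0174 Bond=-20.0569
(2,2): Delta=-0.5451 Bond=172.0756
V0=73.9879

No-arbitrage ⇒ martingale measure with p* = (R−d)/(u−d) = 0.4600.
At expiry t=3: V(3,0)=97.4900, V(3,1)=59.5900, V(3,2)=109.2500, V(3,3)=66.2200
  t=2,j=0: stock 60.3612 → up 79.0732 (V=59.5900), down 48.8926 (V=97.4900). Price 76.9769; hedge Δ=-1.2558, bond B=152.7769.
  t=2,j=1: stock 97.6212 → up 127.8838 (V=109.2500), down 79.0732 (V=59.5900). Price 79.2631; hedge Δ=1.0174, bond B=-20.0569.
  t=2,j=2: stock 157.8812 → up 206.8244 (V=66.2200), down 127.8838 (V=109.2500). Price 86.0156; hedge Δ=-0.5451, bond B=172.0756.
  t=1,j=0: stock 74.5200 → up 97.6212 (V=79.2631), down 60.3612 (V=76.9769). Price 75.0275; hedge Δ=0.0614, bond B=70.4551.
  t=1,j=1: stock 120.5200 → up 157.8812 (V=86.0156), down 97.6212 (V=79.2631). Price 79.2012; hedge Δ=0.1121, bond B=65.6962.
  t=0,j=0: stock 92.0000 → up 120.5200 (V=79.2012), down 74.5200 (V=75.0275). Price 73.9879; hedge Δ=0.0907, bond B=65.6404.
The time-0 hedge costs 73.9879, which is the no-arbitrage price.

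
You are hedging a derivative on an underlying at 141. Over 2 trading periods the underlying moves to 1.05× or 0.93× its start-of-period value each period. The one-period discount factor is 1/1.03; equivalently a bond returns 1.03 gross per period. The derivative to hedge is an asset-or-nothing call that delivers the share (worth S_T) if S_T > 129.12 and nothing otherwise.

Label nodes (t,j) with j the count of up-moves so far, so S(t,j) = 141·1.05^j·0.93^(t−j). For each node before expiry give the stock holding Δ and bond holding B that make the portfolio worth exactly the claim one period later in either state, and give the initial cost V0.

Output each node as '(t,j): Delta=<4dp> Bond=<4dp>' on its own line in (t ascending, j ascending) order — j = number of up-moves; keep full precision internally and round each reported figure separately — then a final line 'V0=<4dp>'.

Since d<R<u, set p* = (R−d)/(u−d) = 0.8333; price each node as the discounted p*-expectation of its children.
Terminal payoffs: V(2,0)=0.0000, V(2,1)=137.6865, V(2,2)=155.4525
Node (1,0) S=131.1300: V=(p*·137.6865+(1−p*)·0.0000)/1.03=111.3968; Δ=(137.6865−0.0000)/(137.6865−121.9509)=8.7500; B=V−Δ·S=-1035.9907
Node (1,1) S=148.0500: V=(p*·155.4525+(1−p*)·137.6865)/1.03=148.0500; Δ=(155.4525−137.6865)/(155.4525−137.6865)=1.0000; B=V−Δ·S=0.0000
Node (0,0) S=141.0000: V=(p*·148.0500+(1−p*)·111.3968)/1.03=137.8069; Δ=(148.0500−111.3968)/(148.0500−131.1300)=2.1663; B=V−Δ·S=-167.6360
Self-financing check: at every node Δ·S+B equals the discounted successor values.

(0,0): Delta=2.1663 Bond=-167.6360
(1,0): Delta=8.7500 Bond=-1035.9907
(1,1): Delta=1.0000 Bond=0.0000
V0=137.8069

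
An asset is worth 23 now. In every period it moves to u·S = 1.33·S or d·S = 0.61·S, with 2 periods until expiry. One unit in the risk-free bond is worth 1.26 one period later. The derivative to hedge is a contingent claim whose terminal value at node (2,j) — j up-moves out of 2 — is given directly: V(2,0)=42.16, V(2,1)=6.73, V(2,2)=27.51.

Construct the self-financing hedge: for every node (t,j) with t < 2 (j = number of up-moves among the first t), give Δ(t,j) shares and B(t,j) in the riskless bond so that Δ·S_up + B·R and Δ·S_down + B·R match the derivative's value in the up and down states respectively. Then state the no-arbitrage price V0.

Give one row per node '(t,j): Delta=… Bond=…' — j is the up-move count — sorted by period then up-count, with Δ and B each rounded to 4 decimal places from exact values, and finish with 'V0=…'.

(0,0): Delta=0.7340 Bond=-1.7641
(1,0): Delta=-3.5074 Bond=57.2834
(1,1): Delta=0.9435 Bond=-8.6312
V0=15.1176

Since d<R<u, set p* = (R−d)/(u−d) = 0.9028; price each node as the discounted p*-expectation of its children.
Terminal payoffs: V(2,0)=42.1600, V(2,1)=6.7300, V(2,2)=27.5100
(1,0): S=14.0300. Δ = (V_up−V_dn)/(S_up−S_dn) = (6.7300−42.1600)/(18.6599−8.5583) = -3.5074. V = [p*·6.7300 + (1−p*)·42.1600]/1.26 = 8.0751. B = V − Δ·S = 57.2834.
(1,1): S=30.5900. Δ = (V_up−V_dn)/(S_up−S_dn) = (27.5100−6.7300)/(40.6847−18.6599) = 0.9435. V = [p*·27.5100 + (1−p*)·6.7300]/1.26 = 20.2299. B = V − Δ·S = -8.6312.
(0,0): S=23.0000. Δ = (V_up−V_dn)/(S_up−S_dn) = (20.2299−8.0751)/(30.5900−14.0300) = 0.7340. V = [p*·20.2299 + (1−p*)·8.0751]/1.26 = 15.1176. B = V − Δ·S = -1.7641.
Check: Δ(0,0)·S0 + B(0,0) = 15.1176 = V0.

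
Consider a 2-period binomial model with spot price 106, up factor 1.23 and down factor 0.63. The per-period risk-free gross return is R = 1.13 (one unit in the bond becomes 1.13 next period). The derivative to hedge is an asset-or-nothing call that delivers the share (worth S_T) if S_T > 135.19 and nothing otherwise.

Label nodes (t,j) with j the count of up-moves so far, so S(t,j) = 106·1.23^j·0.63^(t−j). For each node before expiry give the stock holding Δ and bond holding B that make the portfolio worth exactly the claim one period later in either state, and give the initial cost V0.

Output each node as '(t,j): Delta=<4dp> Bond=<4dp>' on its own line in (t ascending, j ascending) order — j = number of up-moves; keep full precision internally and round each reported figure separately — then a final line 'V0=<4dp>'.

(0,0): Delta=1.8595 Bond=-109.8923
(1,0): Delta=0.0000 Bond=0.0000
(1,1): Delta=2.0500 Bond=-149.0140
V0=87.2161

No-arbitrage ⇒ martingale measure with p* = (R−d)/(u−d) = 0.8333.
At expiry t=2: V(2,0)=0.0000, V(2,1)=0.0000, V(2,2)=160.3674
  t=1,j=0: stock 66.7800 → up 82.1394 (V=0.0000), down 42.0714 (V=0.0000). Price 0.0000; hedge Δ=0.0000, bond B=0.0000.
  t=1,j=1: stock 130.3800 → up 160.3674 (V=160.3674), down 82.1394 (V=0.0000). Price 118.2650; hedge Δ=2.0500, bond B=-149.0140.
  t=0,j=0: stock 106.0000 → up 130.3800 (V=118.2650), down 66.7800 (V=0.0000). Price 87.2161; hedge Δ=1.8595, bond B=-109.8923.
Self-financing check: at every node Δ·S+B equals the discounted successor values.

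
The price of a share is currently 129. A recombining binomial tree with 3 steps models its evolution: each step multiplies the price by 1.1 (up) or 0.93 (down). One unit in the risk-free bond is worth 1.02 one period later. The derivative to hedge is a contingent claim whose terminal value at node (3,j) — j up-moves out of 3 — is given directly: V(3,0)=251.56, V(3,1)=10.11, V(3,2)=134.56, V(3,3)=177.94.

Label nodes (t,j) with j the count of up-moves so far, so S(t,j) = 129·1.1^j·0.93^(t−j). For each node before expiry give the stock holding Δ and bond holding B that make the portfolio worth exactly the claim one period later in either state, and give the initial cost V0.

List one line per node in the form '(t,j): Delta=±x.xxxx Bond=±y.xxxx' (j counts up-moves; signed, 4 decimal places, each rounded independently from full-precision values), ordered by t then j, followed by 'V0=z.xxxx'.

Since d<R<u, set p* = (R−d)/(u−d) = 0.5294; price each node as the discounted p*-expectation of its children.
At expiry t=3: V(3,0)=251.5600, V(3,1)=10.1100, V(3,2)=134.5600, V(3,3)=177.9400
Node (2,0) S=111.5721: V=(p*·10.1100+(1−p*)·251.5600)/1.02=121.3074; Δ=(10.1100−251.5600)/(122.7293−103.7621)=-12.7298; B=V−Δ·S=1541.6015
Node (2,1) S=131.9670: V=(p*·134.5600+(1−p*)·10.1100)/1.02=74.5052; Δ=(134.5600−10.1100)/(145.1637−122.7293)=5.5473; B=V−Δ·S=-657.5536
Node (2,2) S=156.0900: V=(p*·177.9400+(1−p*)·134.5600)/1.02=154.4371; Δ=(177.9400−134.5600)/(171.6990−145.1637)=1.6348; B=V−Δ·S=-100.7393
Node (1,0) S=119.9700: V=(p*·74.5052+(1−p*)·121.3074)/1.02=94.6370; Δ=(74.5052−121.3074)/(131.9670−111.5721)=-2.2948; B=V−Δ·S=369.9440
Node (1,1) S=141.9000: V=(p*·154.4371+(1−p*)·74.5052)/1.02=114.5315; Δ=(154.4371−74.5052)/(156.0900−131.9670)=3.3135; B=V−Δ·S=-355.6565
Node (0,0) S=129.0000: V=(p*·114.5315+(1−p*)·94.6370)/1.02=103.1072; Δ=(114.5315−94.6370)/(141.9000−119.9700)=0.9072; B=V−Δ·S=-13.9190
Root portfolio cost Δ·129+B reproduces V0=103.1072.

(0,0): Delta=0.9072 Bond=-13.9190
(1,0): Delta=-2.2948 Bond=369.9440
(1,1): Delta=3.3135 Bond=-355.6565
(2,0): Delta=-12.7298 Bond=1541.6015
(2,1): Delta=5.5473 Bond=-657.5536
(2,2): Delta=1.6348 Bond=-100.7393
V0=103.1072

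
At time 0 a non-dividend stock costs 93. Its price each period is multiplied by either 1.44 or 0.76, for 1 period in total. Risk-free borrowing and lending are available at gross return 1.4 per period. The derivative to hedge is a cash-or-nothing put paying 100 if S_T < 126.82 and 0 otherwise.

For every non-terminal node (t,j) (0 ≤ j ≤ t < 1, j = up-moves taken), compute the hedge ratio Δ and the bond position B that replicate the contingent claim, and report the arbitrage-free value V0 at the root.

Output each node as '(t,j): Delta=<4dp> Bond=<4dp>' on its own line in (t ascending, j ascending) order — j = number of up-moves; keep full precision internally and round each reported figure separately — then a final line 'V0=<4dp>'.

(0,0): Delta=-1.5813 Bond=151.2605
V0=4.2017

Risk-neutral probability p* = (R−d)/(u−d) = (1.4−0.76)/(1.44−0.76) = 0.9412.
Terminal values V(1,·): V(1,0)=100.0000, V(1,1)=0.0000
(0,0): S=93.0000. Δ = (V_up−V_dn)/(S_up−S_dn) = (0.0000−100.0000)/(133.9200−70.6800) = -1.5813. V = [p*·0.0000 + (1−p*)·100.0000]/1.4 = 4.2017. B = V − Δ·S = 151.2605.
The time-0 hedge costs 4.2017, which is the no-arbitrage price.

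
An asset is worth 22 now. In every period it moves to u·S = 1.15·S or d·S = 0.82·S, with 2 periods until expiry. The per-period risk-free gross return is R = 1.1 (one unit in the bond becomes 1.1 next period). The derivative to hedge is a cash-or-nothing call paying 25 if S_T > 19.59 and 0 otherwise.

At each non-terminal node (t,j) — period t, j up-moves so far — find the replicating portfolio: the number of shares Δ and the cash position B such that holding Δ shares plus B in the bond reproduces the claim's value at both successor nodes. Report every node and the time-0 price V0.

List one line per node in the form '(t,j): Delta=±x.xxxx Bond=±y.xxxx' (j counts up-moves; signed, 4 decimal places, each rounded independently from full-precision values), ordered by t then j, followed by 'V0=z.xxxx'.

(0,0): Delta=0.4743 Bond=9.7519
(1,0): Delta=4.1994 Bond=-56.4738
(1,1): Delta=0.0000 Bond=22.7273
V0=20.1868

Since d<R<u, set p* = (R−d)/(u−d) = 0.8485; price each node as the discounted p*-expectation of its children.
Terminal values V(2,·): V(2,0)=0.0000, V(2,1)=25.0000, V(2,2)=25.0000
Node (1,0) S=18.0400: V=(p*·25.0000+(1−p*)·0.0000)/1.1=19.2837; Δ=(25.0000−0.0000)/(20.7460−14.7928)=4.1994; B=V−Δ·S=-56.4738
Node (1,1) S=25.3000: V=(p*·25.0000+(1−p*)·25.0000)/1.1=22.7273; Δ=(25.0000−25.0000)/(29.0950−20.7460)=0.0000; B=V−Δ·S=22.7273
Node (0,0) S=22.0000: V=(p*·22.7273+(1−p*)·19.2837)/1.1=20.1868; Δ=(22.7273−19.2837)/(25.3000−18.0400)=0.4743; B=V−Δ·S=9.7519
The time-0 hedge costs 20.1868, which is the no-arbitrage price.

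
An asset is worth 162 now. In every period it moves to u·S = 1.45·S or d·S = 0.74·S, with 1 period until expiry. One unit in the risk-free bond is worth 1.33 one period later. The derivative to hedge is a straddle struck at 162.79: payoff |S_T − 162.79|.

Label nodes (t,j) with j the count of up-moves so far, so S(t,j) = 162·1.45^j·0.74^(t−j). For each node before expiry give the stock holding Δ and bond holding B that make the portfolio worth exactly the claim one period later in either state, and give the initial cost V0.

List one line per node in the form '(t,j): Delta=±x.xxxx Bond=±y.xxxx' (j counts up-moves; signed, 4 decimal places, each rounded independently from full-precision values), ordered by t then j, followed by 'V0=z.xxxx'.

(0,0): Delta=0.2539 Bond=9.3806
V0=50.5074

No-arbitrage ⇒ martingale measure with p* = (R−d)/(u−d) = 0.8310.
Terminal values V(1,·): V(1,0)=42.9100, V(1,1)=72.1100
Node (0,0) S=162.0000: V=(p*·72.1100+(1−p*)·42.9100)/1.33=50.5074; Δ=(72.1100−42.9100)/(234.9000−119.8800)=0.2539; B=V−Δ·S=9.3806
Each (Δ,B) replicates both successor values, so the strategy is self-financing and V0 is arbitrage-free.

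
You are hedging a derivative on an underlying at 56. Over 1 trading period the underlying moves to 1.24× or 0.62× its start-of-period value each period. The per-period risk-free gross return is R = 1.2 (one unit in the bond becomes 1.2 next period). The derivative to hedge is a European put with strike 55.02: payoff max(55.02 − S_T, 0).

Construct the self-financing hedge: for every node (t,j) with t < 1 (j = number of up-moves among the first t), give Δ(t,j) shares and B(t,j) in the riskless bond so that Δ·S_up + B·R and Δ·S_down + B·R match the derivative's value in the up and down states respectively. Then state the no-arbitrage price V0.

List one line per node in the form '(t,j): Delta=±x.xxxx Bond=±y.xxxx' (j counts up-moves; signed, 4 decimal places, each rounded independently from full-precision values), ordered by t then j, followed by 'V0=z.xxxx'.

No-arbitrage ⇒ martingale measure with p* = (R−d)/(u−d) = 0.9355.
At expiry t=1: V(1,0)=20.3000, V(1,1)=0.0000
Node (0,0) S=56.0000: V=(p*·0.0000+(1−p*)·20.3000)/1.2=1.0914; Δ=(0.0000−20.3000)/(69.4400−34.7200)=-0.5847; B=V−Δ·S=33.8333
Root portfolio cost Δ·56+B reproduces V0=1.0914.

(0,0): Delta=-0.5847 Bond=33.8333
V0=1.0914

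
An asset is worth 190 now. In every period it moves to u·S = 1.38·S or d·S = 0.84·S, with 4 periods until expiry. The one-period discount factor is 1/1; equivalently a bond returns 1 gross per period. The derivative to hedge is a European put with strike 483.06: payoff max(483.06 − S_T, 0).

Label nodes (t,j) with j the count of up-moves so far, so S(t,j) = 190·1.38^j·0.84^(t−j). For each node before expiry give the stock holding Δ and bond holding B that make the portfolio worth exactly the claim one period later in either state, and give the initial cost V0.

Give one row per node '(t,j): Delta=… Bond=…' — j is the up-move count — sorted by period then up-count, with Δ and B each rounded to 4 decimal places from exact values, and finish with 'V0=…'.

Under the risk-neutral measure, an up-move has probability p* = (R−d)/(u−d) = 0.2963 and values discount at R = 1.
Terminal payoffs: V(4,0)=388.4644, V(4,1)=327.6530, V(4,2)=227.7485, V(4,3)=63.6197, V(4,4)=0.0000
(3,0): S=112.6138. Δ = (V_up−V_dn)/(S_up−S_dn) = (327.6530−388.4644)/(155.4070−94.5956) = -1.0000. V = [p*·327.6530 + (1−p*)·388.4644]/1 = 370.4462. B = V − Δ·S = 483.0600.
(3,1): S=185.0083. Δ = (V_up−V_dn)/(S_up−S_dn) = (227.7485−327.6530)/(255.3115−155.4070) = -1.0000. V = [p*·227.7485 + (1−p*)·327.6530]/1 = 298.0517. B = V − Δ·S = 483.0600.
(3,2): S=303.9422. Δ = (V_up−V_dn)/(S_up−S_dn) = (63.6197−227.7485)/(419.4403−255.3115) = -1.0000. V = [p*·63.6197 + (1−p*)·227.7485]/1 = 179.1178. B = V − Δ·S = 483.0600.
(3,3): S=499.3337. Δ = (V_up−V_dn)/(S_up−S_dn) = (0.0000−63.6197)/(689.0805−419.4403) = -0.2359. V = [p*·0.0000 + (1−p*)·63.6197]/1 = 44.7694. B = V − Δ·S = 162.5837.
(2,0): S=134.0640. Δ = (V_up−V_dn)/(S_up−S_dn) = (298.0517−370.4462)/(185.0083−112.6138) = -1.0000. V = [p*·298.0517 + (1−p*)·370.4462]/1 = 348.9960. B = V − Δ·S = 483.0600.
(2,1): S=220.2480. Δ = (V_up−V_dn)/(S_up−S_dn) = (179.1178−298.0517)/(303.9422−185.0083) = -1.0000. V = [p*·179.1178 + (1−p*)·298.0517]/1 = 262.8120. B = V − Δ·S = 483.0600.
(2,2): S=361.8360. Δ = (V_up−V_dn)/(S_up−S_dn) = (44.7694−179.1178)/(499.3337−303.9422) = -0.6876. V = [p*·44.7694 + (1−p*)·179.1178]/1 = 139.3108. B = V − Δ·S = 388.1041.
(1,0): S=159.6000. Δ = (V_up−V_dn)/(S_up−S_dn) = (262.8120−348.9960)/(220.2480−134.0640) = -1.0000. V = [p*·262.8120 + (1−p*)·348.9960]/1 = 323.4600. B = V − Δ·S = 483.0600.
(1,1): S=262.2000. Δ = (V_up−V_dn)/(S_up−S_dn) = (139.3108−262.8120)/(361.8360−220.2480) = -0.8723. V = [p*·139.3108 + (1−p*)·262.8120]/1 = 226.2191. B = V − Δ·S = 454.9249.
(0,0): S=190.0000. Δ = (V_up−V_dn)/(S_up−S_dn) = (226.2191−323.4600)/(262.2000−159.6000) = -0.9478. V = [p*·226.2191 + (1−p*)·323.4600]/1 = 294.6479. B = V − Δ·S = 474.7237.
Check: Δ(0,0)·S0 + B(0,0) = 294.6479 = V0.

(0,0): Delta=-0.9478 Bond=474.7237
(1,0): Delta=-1.0000 Bond=483.0600
(1,1): Delta=-0.8723 Bond=454.9249
(2,0): Delta=-1.0000 Bond=483.0600
(2,1): Delta=-1.0000 Bond=483.0600
(2,2): Delta=-0.6876 Bond=388.1041
(3,0): Delta=-1.0000 Bond=483.0600
(3,1): Delta=-1.0000 Bond=483.0600
(3,2): Delta=-1.0000 Bond=483.0600
(3,3): Delta=-0.2359 Bond=162.5837
V0=294.6479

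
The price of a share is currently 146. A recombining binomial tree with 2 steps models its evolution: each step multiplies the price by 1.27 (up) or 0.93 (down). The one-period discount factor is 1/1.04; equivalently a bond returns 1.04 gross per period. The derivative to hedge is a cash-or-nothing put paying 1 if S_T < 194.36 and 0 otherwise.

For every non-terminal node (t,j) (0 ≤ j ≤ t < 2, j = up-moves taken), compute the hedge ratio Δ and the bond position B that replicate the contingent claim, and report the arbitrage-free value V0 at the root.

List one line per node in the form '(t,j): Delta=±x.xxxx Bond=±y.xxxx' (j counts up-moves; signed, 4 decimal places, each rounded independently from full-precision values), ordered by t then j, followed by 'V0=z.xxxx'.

Risk-neutral probability p* = (R−d)/(u−d) = (1.04−0.93)/(1.27−0.93) = 0.3235.
Terminal values V(2,·): V(2,0)=1.0000, V(2,1)=1.0000, V(2,2)=0.0000
Node (1,0) S=135.7800: V=(p*·1.0000+(1−p*)·1.0000)/1.04=0.9615; Δ=(1.0000−1.0000)/(172.4406−126.2754)=0.0000; B=V−Δ·S=0.9615
Node (1,1) S=185.4200: V=(p*·0.0000+(1−p*)·1.0000)/1.04=0.6505; Δ=(0.0000−1.0000)/(235.4834−172.4406)=-0.0159; B=V−Δ·S=3.5916
Node (0,0) S=146.0000: V=(p*·0.6505+(1−p*)·0.9615)/1.04=0.8278; Δ=(0.6505−0.9615)/(185.4200−135.7800)=-0.0063; B=V−Δ·S=1.7427
The time-0 hedge costs 0.8278, which is the no-arbitrage price.

(0,0): Delta=-0.0063 Bond=1.7427
(1,0): Delta=0.0000 Bond=0.9615
(1,1): Delta=-0.0159 Bond=3.5916
V0=0.8278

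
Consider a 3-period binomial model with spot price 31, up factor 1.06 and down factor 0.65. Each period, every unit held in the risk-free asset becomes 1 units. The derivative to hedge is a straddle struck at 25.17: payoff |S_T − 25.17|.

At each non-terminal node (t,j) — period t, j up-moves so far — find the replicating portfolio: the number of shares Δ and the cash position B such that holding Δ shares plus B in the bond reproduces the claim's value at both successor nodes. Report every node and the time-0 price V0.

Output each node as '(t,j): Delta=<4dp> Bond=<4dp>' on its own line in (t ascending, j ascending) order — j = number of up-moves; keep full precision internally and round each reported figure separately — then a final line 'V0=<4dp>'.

(0,0): Delta=0.3476 Bond=-1.9832
(1,0): Delta=-1.0000 Bond=25.1700
(1,1): Delta=0.4892 Bond=-6.6380
(2,0): Delta=-1.0000 Bond=25.1700
(2,1): Delta=-1.0000 Bond=25.1700
(2,2): Delta=0.6458 Bond=-12.0908
V0=8.7910

The replicating-portfolio and risk-neutral prices coincide; use p* = (1−0.65)/(1.06−0.65) = 0.8537 for the latter.
Payoff layer (t=3): V(3,0)=16.6566, V(3,1)=11.2866, V(3,2)=2.5295, V(3,3)=11.7515
Node (2,0) S=13.0975: V=(p*·11.2866+(1−p*)·16.6566)/1=12.0725; Δ=(11.2866−16.6566)/(13.8834−8.5134)=-1.0000; B=V−Δ·S=25.1700
Node (2,1) S=21.3590: V=(p*·2.5295+(1−p*)·11.2866)/1=3.8110; Δ=(2.5295−11.2866)/(22.6405−13.8834)=-1.0000; B=V−Δ·S=25.1700
Node (2,2) S=34.8316: V=(p*·11.7515+(1−p*)·2.5295)/1=10.4019; Δ=(11.7515−2.5295)/(36.9215−22.6405)=0.6458; B=V−Δ·S=-12.0908
Node (1,0) S=20.1500: V=(p*·3.8110+(1−p*)·12.0725)/1=5.0200; Δ=(3.8110−12.0725)/(21.3590−13.0975)=-1.0000; B=V−Δ·S=25.1700
Node (1,1) S=32.8600: V=(p*·10.4019+(1−p*)·3.8110)/1=9.4374; Δ=(10.4019−3.8110)/(34.8316−21.3590)=0.4892; B=V−Δ·S=-6.6380
Node (0,0) S=31.0000: V=(p*·9.4374+(1−p*)·5.0200)/1=8.7910; Δ=(9.4374−5.0200)/(32.8600−20.1500)=0.3476; B=V−Δ·S=-1.9832
Self-financing check: at every node Δ·S+B equals the discounted successor values.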